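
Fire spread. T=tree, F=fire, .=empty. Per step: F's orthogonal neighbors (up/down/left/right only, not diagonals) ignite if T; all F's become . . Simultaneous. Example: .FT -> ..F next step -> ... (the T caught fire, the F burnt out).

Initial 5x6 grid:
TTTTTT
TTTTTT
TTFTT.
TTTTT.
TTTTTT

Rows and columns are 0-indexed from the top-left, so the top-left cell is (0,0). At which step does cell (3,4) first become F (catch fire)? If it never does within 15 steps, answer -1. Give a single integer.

Step 1: cell (3,4)='T' (+4 fires, +1 burnt)
Step 2: cell (3,4)='T' (+8 fires, +4 burnt)
Step 3: cell (3,4)='F' (+8 fires, +8 burnt)
  -> target ignites at step 3
Step 4: cell (3,4)='.' (+5 fires, +8 burnt)
Step 5: cell (3,4)='.' (+2 fires, +5 burnt)
Step 6: cell (3,4)='.' (+0 fires, +2 burnt)
  fire out at step 6

3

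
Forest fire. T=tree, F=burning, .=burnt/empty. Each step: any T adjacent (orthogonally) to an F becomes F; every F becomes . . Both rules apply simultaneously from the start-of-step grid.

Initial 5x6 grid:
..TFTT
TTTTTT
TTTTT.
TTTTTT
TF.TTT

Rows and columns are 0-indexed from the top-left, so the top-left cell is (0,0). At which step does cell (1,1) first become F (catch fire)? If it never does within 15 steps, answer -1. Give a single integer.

Step 1: cell (1,1)='T' (+5 fires, +2 burnt)
Step 2: cell (1,1)='T' (+7 fires, +5 burnt)
Step 3: cell (1,1)='F' (+6 fires, +7 burnt)
  -> target ignites at step 3
Step 4: cell (1,1)='.' (+3 fires, +6 burnt)
Step 5: cell (1,1)='.' (+2 fires, +3 burnt)
Step 6: cell (1,1)='.' (+1 fires, +2 burnt)
Step 7: cell (1,1)='.' (+0 fires, +1 burnt)
  fire out at step 7

3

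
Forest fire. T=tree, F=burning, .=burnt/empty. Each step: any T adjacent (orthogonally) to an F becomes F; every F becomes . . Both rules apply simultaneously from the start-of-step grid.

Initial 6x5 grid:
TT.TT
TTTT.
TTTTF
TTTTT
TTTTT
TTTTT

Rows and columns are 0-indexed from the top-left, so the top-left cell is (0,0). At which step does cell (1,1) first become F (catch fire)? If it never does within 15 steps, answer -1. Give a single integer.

Step 1: cell (1,1)='T' (+2 fires, +1 burnt)
Step 2: cell (1,1)='T' (+4 fires, +2 burnt)
Step 3: cell (1,1)='T' (+6 fires, +4 burnt)
Step 4: cell (1,1)='F' (+6 fires, +6 burnt)
  -> target ignites at step 4
Step 5: cell (1,1)='.' (+5 fires, +6 burnt)
Step 6: cell (1,1)='.' (+3 fires, +5 burnt)
Step 7: cell (1,1)='.' (+1 fires, +3 burnt)
Step 8: cell (1,1)='.' (+0 fires, +1 burnt)
  fire out at step 8

4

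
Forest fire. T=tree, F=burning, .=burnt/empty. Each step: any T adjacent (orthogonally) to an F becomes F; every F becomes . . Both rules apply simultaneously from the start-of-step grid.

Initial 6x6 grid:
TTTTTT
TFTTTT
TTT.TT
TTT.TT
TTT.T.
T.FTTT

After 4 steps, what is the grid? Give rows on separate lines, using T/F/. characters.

Step 1: 6 trees catch fire, 2 burn out
  TFTTTT
  F.FTTT
  TFT.TT
  TTT.TT
  TTF.T.
  T..FTT
Step 2: 9 trees catch fire, 6 burn out
  F.FTTT
  ...FTT
  F.F.TT
  TFF.TT
  TF..T.
  T...FT
Step 3: 6 trees catch fire, 9 burn out
  ...FTT
  ....FT
  ....TT
  F...TT
  F...F.
  T....F
Step 4: 5 trees catch fire, 6 burn out
  ....FT
  .....F
  ....FT
  ....FT
  ......
  F.....

....FT
.....F
....FT
....FT
......
F.....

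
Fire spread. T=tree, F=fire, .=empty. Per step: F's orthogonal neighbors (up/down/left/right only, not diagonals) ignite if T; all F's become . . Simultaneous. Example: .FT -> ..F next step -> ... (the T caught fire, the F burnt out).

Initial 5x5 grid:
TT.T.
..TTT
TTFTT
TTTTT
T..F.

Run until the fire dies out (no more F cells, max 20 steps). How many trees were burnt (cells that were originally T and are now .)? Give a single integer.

Step 1: +5 fires, +2 burnt (F count now 5)
Step 2: +5 fires, +5 burnt (F count now 5)
Step 3: +3 fires, +5 burnt (F count now 3)
Step 4: +1 fires, +3 burnt (F count now 1)
Step 5: +0 fires, +1 burnt (F count now 0)
Fire out after step 5
Initially T: 16, now '.': 23
Total burnt (originally-T cells now '.'): 14

Answer: 14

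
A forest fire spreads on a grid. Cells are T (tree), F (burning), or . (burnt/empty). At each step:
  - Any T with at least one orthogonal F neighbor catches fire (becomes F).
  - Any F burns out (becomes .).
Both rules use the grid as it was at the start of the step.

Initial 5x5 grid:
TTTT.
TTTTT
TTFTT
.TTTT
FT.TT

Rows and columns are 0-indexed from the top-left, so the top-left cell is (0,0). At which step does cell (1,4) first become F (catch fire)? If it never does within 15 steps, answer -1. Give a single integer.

Step 1: cell (1,4)='T' (+5 fires, +2 burnt)
Step 2: cell (1,4)='T' (+7 fires, +5 burnt)
Step 3: cell (1,4)='F' (+6 fires, +7 burnt)
  -> target ignites at step 3
Step 4: cell (1,4)='.' (+2 fires, +6 burnt)
Step 5: cell (1,4)='.' (+0 fires, +2 burnt)
  fire out at step 5

3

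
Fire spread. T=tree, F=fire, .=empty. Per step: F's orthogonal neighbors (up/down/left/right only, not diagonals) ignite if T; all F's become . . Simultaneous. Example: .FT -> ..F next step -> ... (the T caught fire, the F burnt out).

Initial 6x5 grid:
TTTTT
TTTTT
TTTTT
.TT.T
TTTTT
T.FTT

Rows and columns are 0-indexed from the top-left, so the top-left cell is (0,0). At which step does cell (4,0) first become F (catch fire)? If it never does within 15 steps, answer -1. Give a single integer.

Step 1: cell (4,0)='T' (+2 fires, +1 burnt)
Step 2: cell (4,0)='T' (+4 fires, +2 burnt)
Step 3: cell (4,0)='F' (+4 fires, +4 burnt)
  -> target ignites at step 3
Step 4: cell (4,0)='.' (+5 fires, +4 burnt)
Step 5: cell (4,0)='.' (+5 fires, +5 burnt)
Step 6: cell (4,0)='.' (+4 fires, +5 burnt)
Step 7: cell (4,0)='.' (+2 fires, +4 burnt)
Step 8: cell (4,0)='.' (+0 fires, +2 burnt)
  fire out at step 8

3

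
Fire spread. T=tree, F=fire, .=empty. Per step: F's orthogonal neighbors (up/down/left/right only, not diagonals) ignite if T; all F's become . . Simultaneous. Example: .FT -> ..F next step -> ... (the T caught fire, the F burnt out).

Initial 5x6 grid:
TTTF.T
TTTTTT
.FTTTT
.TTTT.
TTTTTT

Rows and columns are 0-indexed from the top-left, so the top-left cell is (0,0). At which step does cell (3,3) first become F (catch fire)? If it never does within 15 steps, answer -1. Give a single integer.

Step 1: cell (3,3)='T' (+5 fires, +2 burnt)
Step 2: cell (3,3)='T' (+7 fires, +5 burnt)
Step 3: cell (3,3)='F' (+6 fires, +7 burnt)
  -> target ignites at step 3
Step 4: cell (3,3)='.' (+4 fires, +6 burnt)
Step 5: cell (3,3)='.' (+1 fires, +4 burnt)
Step 6: cell (3,3)='.' (+1 fires, +1 burnt)
Step 7: cell (3,3)='.' (+0 fires, +1 burnt)
  fire out at step 7

3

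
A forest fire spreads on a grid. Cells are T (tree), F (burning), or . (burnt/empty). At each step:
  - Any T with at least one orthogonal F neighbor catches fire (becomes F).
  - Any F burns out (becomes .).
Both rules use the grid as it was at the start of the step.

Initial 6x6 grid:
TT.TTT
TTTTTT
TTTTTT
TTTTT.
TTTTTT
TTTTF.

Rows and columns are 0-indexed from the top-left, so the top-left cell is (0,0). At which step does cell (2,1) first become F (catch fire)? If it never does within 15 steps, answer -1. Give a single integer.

Step 1: cell (2,1)='T' (+2 fires, +1 burnt)
Step 2: cell (2,1)='T' (+4 fires, +2 burnt)
Step 3: cell (2,1)='T' (+4 fires, +4 burnt)
Step 4: cell (2,1)='T' (+6 fires, +4 burnt)
Step 5: cell (2,1)='T' (+6 fires, +6 burnt)
Step 6: cell (2,1)='F' (+5 fires, +6 burnt)
  -> target ignites at step 6
Step 7: cell (2,1)='.' (+2 fires, +5 burnt)
Step 8: cell (2,1)='.' (+2 fires, +2 burnt)
Step 9: cell (2,1)='.' (+1 fires, +2 burnt)
Step 10: cell (2,1)='.' (+0 fires, +1 burnt)
  fire out at step 10

6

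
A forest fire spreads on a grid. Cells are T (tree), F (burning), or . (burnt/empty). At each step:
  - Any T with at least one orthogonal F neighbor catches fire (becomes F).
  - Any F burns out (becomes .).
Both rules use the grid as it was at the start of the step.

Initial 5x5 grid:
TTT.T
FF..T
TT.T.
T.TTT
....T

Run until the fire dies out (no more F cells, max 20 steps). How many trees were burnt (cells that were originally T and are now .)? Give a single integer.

Step 1: +4 fires, +2 burnt (F count now 4)
Step 2: +2 fires, +4 burnt (F count now 2)
Step 3: +0 fires, +2 burnt (F count now 0)
Fire out after step 3
Initially T: 13, now '.': 18
Total burnt (originally-T cells now '.'): 6

Answer: 6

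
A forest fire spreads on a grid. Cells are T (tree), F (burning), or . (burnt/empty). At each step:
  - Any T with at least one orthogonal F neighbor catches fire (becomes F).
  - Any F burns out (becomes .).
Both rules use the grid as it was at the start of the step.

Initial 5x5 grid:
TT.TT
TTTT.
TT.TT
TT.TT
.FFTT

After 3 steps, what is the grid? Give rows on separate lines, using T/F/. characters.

Step 1: 2 trees catch fire, 2 burn out
  TT.TT
  TTTT.
  TT.TT
  TF.TT
  ...FT
Step 2: 4 trees catch fire, 2 burn out
  TT.TT
  TTTT.
  TF.TT
  F..FT
  ....F
Step 3: 4 trees catch fire, 4 burn out
  TT.TT
  TFTT.
  F..FT
  ....F
  .....

TT.TT
TFTT.
F..FT
....F
.....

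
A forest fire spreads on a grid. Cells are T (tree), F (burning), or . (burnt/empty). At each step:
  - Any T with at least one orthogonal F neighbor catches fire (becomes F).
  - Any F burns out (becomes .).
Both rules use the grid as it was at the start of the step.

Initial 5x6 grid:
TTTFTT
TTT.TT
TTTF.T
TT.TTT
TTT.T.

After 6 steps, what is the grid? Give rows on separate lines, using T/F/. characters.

Step 1: 4 trees catch fire, 2 burn out
  TTF.FT
  TTT.TT
  TTF..T
  TT.FTT
  TTT.T.
Step 2: 6 trees catch fire, 4 burn out
  TF...F
  TTF.FT
  TF...T
  TT..FT
  TTT.T.
Step 3: 7 trees catch fire, 6 burn out
  F.....
  TF...F
  F....T
  TF...F
  TTT.F.
Step 4: 4 trees catch fire, 7 burn out
  ......
  F.....
  .....F
  F.....
  TFT...
Step 5: 2 trees catch fire, 4 burn out
  ......
  ......
  ......
  ......
  F.F...
Step 6: 0 trees catch fire, 2 burn out
  ......
  ......
  ......
  ......
  ......

......
......
......
......
......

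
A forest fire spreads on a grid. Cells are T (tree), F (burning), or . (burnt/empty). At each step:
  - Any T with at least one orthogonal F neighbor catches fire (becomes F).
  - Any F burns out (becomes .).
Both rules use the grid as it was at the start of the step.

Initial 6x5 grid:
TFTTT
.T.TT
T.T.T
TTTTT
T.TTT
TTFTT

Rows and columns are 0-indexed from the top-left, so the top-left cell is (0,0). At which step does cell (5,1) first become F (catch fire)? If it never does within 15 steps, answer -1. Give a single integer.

Step 1: cell (5,1)='F' (+6 fires, +2 burnt)
  -> target ignites at step 1
Step 2: cell (5,1)='.' (+5 fires, +6 burnt)
Step 3: cell (5,1)='.' (+7 fires, +5 burnt)
Step 4: cell (5,1)='.' (+3 fires, +7 burnt)
Step 5: cell (5,1)='.' (+2 fires, +3 burnt)
Step 6: cell (5,1)='.' (+0 fires, +2 burnt)
  fire out at step 6

1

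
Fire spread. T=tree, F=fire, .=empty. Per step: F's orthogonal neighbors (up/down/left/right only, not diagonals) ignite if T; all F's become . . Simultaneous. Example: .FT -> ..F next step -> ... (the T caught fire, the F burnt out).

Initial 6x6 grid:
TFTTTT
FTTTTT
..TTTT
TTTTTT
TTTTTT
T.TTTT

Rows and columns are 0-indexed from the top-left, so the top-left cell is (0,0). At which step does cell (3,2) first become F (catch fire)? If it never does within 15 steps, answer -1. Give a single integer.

Step 1: cell (3,2)='T' (+3 fires, +2 burnt)
Step 2: cell (3,2)='T' (+2 fires, +3 burnt)
Step 3: cell (3,2)='T' (+3 fires, +2 burnt)
Step 4: cell (3,2)='F' (+4 fires, +3 burnt)
  -> target ignites at step 4
Step 5: cell (3,2)='.' (+5 fires, +4 burnt)
Step 6: cell (3,2)='.' (+6 fires, +5 burnt)
Step 7: cell (3,2)='.' (+4 fires, +6 burnt)
Step 8: cell (3,2)='.' (+3 fires, +4 burnt)
Step 9: cell (3,2)='.' (+1 fires, +3 burnt)
Step 10: cell (3,2)='.' (+0 fires, +1 burnt)
  fire out at step 10

4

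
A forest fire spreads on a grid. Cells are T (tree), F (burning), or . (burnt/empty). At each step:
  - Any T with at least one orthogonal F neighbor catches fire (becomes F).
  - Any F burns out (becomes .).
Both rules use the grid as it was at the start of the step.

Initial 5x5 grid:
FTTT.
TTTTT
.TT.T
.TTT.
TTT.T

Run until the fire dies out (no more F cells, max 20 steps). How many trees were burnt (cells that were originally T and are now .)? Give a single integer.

Answer: 17

Derivation:
Step 1: +2 fires, +1 burnt (F count now 2)
Step 2: +2 fires, +2 burnt (F count now 2)
Step 3: +3 fires, +2 burnt (F count now 3)
Step 4: +3 fires, +3 burnt (F count now 3)
Step 5: +3 fires, +3 burnt (F count now 3)
Step 6: +4 fires, +3 burnt (F count now 4)
Step 7: +0 fires, +4 burnt (F count now 0)
Fire out after step 7
Initially T: 18, now '.': 24
Total burnt (originally-T cells now '.'): 17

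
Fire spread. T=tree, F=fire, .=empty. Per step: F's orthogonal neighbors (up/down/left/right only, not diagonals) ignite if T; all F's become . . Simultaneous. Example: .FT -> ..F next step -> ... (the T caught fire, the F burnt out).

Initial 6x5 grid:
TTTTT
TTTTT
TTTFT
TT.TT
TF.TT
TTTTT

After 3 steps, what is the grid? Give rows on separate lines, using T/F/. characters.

Step 1: 7 trees catch fire, 2 burn out
  TTTTT
  TTTFT
  TTF.F
  TF.FT
  F..TT
  TFTTT
Step 2: 9 trees catch fire, 7 burn out
  TTTFT
  TTF.F
  TF...
  F...F
  ...FT
  F.FTT
Step 3: 6 trees catch fire, 9 burn out
  TTF.F
  TF...
  F....
  .....
  ....F
  ...FT

TTF.F
TF...
F....
.....
....F
...FT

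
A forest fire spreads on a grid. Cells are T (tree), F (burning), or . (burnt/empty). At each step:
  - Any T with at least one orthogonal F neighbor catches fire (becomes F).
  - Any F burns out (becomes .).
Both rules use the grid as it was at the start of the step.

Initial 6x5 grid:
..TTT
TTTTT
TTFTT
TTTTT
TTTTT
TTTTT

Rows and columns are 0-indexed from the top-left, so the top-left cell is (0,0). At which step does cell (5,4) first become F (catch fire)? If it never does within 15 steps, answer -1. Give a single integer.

Step 1: cell (5,4)='T' (+4 fires, +1 burnt)
Step 2: cell (5,4)='T' (+8 fires, +4 burnt)
Step 3: cell (5,4)='T' (+8 fires, +8 burnt)
Step 4: cell (5,4)='T' (+5 fires, +8 burnt)
Step 5: cell (5,4)='F' (+2 fires, +5 burnt)
  -> target ignites at step 5
Step 6: cell (5,4)='.' (+0 fires, +2 burnt)
  fire out at step 6

5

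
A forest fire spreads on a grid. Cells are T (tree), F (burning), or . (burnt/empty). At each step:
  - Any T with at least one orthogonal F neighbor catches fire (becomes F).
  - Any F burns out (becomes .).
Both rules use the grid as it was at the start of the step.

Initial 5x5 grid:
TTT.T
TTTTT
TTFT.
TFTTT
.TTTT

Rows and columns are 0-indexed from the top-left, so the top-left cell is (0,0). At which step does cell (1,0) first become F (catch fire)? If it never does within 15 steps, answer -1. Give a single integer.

Step 1: cell (1,0)='T' (+6 fires, +2 burnt)
Step 2: cell (1,0)='T' (+6 fires, +6 burnt)
Step 3: cell (1,0)='F' (+5 fires, +6 burnt)
  -> target ignites at step 3
Step 4: cell (1,0)='.' (+3 fires, +5 burnt)
Step 5: cell (1,0)='.' (+0 fires, +3 burnt)
  fire out at step 5

3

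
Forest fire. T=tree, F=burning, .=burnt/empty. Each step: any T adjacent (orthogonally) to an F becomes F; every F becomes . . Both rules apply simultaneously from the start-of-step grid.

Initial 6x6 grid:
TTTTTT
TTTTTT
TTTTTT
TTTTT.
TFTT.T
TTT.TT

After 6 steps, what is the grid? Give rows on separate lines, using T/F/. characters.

Step 1: 4 trees catch fire, 1 burn out
  TTTTTT
  TTTTTT
  TTTTTT
  TFTTT.
  F.FT.T
  TFT.TT
Step 2: 6 trees catch fire, 4 burn out
  TTTTTT
  TTTTTT
  TFTTTT
  F.FTT.
  ...F.T
  F.F.TT
Step 3: 4 trees catch fire, 6 burn out
  TTTTTT
  TFTTTT
  F.FTTT
  ...FT.
  .....T
  ....TT
Step 4: 5 trees catch fire, 4 burn out
  TFTTTT
  F.FTTT
  ...FTT
  ....F.
  .....T
  ....TT
Step 5: 4 trees catch fire, 5 burn out
  F.FTTT
  ...FTT
  ....FT
  ......
  .....T
  ....TT
Step 6: 3 trees catch fire, 4 burn out
  ...FTT
  ....FT
  .....F
  ......
  .....T
  ....TT

...FTT
....FT
.....F
......
.....T
....TT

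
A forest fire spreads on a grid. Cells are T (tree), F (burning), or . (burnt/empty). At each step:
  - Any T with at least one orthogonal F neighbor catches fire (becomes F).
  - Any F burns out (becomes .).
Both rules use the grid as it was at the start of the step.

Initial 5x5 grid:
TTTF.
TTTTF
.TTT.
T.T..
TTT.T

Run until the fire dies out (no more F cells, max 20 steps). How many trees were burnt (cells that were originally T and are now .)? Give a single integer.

Answer: 15

Derivation:
Step 1: +2 fires, +2 burnt (F count now 2)
Step 2: +3 fires, +2 burnt (F count now 3)
Step 3: +3 fires, +3 burnt (F count now 3)
Step 4: +3 fires, +3 burnt (F count now 3)
Step 5: +1 fires, +3 burnt (F count now 1)
Step 6: +1 fires, +1 burnt (F count now 1)
Step 7: +1 fires, +1 burnt (F count now 1)
Step 8: +1 fires, +1 burnt (F count now 1)
Step 9: +0 fires, +1 burnt (F count now 0)
Fire out after step 9
Initially T: 16, now '.': 24
Total burnt (originally-T cells now '.'): 15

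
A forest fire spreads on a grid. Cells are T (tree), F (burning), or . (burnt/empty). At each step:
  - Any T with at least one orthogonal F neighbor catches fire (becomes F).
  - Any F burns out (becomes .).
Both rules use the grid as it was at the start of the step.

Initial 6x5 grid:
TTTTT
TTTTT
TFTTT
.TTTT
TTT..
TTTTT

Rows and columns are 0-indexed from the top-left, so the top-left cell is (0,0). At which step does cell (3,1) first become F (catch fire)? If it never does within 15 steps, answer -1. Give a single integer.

Step 1: cell (3,1)='F' (+4 fires, +1 burnt)
  -> target ignites at step 1
Step 2: cell (3,1)='.' (+6 fires, +4 burnt)
Step 3: cell (3,1)='.' (+8 fires, +6 burnt)
Step 4: cell (3,1)='.' (+5 fires, +8 burnt)
Step 5: cell (3,1)='.' (+2 fires, +5 burnt)
Step 6: cell (3,1)='.' (+1 fires, +2 burnt)
Step 7: cell (3,1)='.' (+0 fires, +1 burnt)
  fire out at step 7

1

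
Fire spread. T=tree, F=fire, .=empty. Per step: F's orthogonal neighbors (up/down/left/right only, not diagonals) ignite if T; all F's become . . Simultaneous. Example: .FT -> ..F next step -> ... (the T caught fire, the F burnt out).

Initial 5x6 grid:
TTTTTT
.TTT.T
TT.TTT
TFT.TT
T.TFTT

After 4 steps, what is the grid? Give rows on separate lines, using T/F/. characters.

Step 1: 5 trees catch fire, 2 burn out
  TTTTTT
  .TTT.T
  TF.TTT
  F.F.TT
  T.F.FT
Step 2: 5 trees catch fire, 5 burn out
  TTTTTT
  .FTT.T
  F..TTT
  ....FT
  F....F
Step 3: 4 trees catch fire, 5 burn out
  TFTTTT
  ..FT.T
  ...TFT
  .....F
  ......
Step 4: 5 trees catch fire, 4 burn out
  F.FTTT
  ...F.T
  ...F.F
  ......
  ......

F.FTTT
...F.T
...F.F
......
......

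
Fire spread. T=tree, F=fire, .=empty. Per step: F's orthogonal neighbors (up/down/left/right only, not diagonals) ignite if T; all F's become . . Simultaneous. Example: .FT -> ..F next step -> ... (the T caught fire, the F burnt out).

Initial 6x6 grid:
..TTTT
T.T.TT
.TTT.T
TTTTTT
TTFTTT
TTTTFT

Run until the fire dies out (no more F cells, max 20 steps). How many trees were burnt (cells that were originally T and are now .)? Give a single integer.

Answer: 27

Derivation:
Step 1: +7 fires, +2 burnt (F count now 7)
Step 2: +7 fires, +7 burnt (F count now 7)
Step 3: +6 fires, +7 burnt (F count now 6)
Step 4: +2 fires, +6 burnt (F count now 2)
Step 5: +2 fires, +2 burnt (F count now 2)
Step 6: +3 fires, +2 burnt (F count now 3)
Step 7: +0 fires, +3 burnt (F count now 0)
Fire out after step 7
Initially T: 28, now '.': 35
Total burnt (originally-T cells now '.'): 27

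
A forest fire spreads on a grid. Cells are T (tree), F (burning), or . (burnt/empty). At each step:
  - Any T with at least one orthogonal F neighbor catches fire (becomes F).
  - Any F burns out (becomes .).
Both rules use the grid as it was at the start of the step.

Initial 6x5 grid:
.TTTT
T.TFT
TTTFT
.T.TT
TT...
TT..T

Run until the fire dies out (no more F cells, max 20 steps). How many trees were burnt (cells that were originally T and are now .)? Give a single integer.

Answer: 18

Derivation:
Step 1: +6 fires, +2 burnt (F count now 6)
Step 2: +4 fires, +6 burnt (F count now 4)
Step 3: +3 fires, +4 burnt (F count now 3)
Step 4: +2 fires, +3 burnt (F count now 2)
Step 5: +2 fires, +2 burnt (F count now 2)
Step 6: +1 fires, +2 burnt (F count now 1)
Step 7: +0 fires, +1 burnt (F count now 0)
Fire out after step 7
Initially T: 19, now '.': 29
Total burnt (originally-T cells now '.'): 18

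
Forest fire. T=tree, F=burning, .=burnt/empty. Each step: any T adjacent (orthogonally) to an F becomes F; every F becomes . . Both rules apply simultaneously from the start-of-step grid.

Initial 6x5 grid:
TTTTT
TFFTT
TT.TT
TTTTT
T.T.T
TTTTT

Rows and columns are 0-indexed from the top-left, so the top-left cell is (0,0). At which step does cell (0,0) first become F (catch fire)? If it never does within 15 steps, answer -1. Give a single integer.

Step 1: cell (0,0)='T' (+5 fires, +2 burnt)
Step 2: cell (0,0)='F' (+6 fires, +5 burnt)
  -> target ignites at step 2
Step 3: cell (0,0)='.' (+5 fires, +6 burnt)
Step 4: cell (0,0)='.' (+3 fires, +5 burnt)
Step 5: cell (0,0)='.' (+3 fires, +3 burnt)
Step 6: cell (0,0)='.' (+3 fires, +3 burnt)
Step 7: cell (0,0)='.' (+0 fires, +3 burnt)
  fire out at step 7

2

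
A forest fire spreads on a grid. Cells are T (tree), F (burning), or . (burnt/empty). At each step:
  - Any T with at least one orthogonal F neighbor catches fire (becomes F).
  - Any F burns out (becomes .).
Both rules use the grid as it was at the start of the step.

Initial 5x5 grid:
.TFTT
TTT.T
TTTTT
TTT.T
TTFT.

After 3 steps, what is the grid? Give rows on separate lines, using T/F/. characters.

Step 1: 6 trees catch fire, 2 burn out
  .F.FT
  TTF.T
  TTTTT
  TTF.T
  TF.F.
Step 2: 5 trees catch fire, 6 burn out
  ....F
  TF..T
  TTFTT
  TF..T
  F....
Step 3: 5 trees catch fire, 5 burn out
  .....
  F...F
  TF.FT
  F...T
  .....

.....
F...F
TF.FT
F...T
.....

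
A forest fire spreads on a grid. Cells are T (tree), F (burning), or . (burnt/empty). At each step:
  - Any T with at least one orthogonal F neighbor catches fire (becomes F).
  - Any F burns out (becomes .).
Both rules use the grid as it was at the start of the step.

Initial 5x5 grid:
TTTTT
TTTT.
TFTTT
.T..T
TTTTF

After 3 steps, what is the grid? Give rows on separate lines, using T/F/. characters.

Step 1: 6 trees catch fire, 2 burn out
  TTTTT
  TFTT.
  F.FTT
  .F..F
  TTTF.
Step 2: 7 trees catch fire, 6 burn out
  TFTTT
  F.FT.
  ...FF
  .....
  TFF..
Step 3: 4 trees catch fire, 7 burn out
  F.FTT
  ...F.
  .....
  .....
  F....

F.FTT
...F.
.....
.....
F....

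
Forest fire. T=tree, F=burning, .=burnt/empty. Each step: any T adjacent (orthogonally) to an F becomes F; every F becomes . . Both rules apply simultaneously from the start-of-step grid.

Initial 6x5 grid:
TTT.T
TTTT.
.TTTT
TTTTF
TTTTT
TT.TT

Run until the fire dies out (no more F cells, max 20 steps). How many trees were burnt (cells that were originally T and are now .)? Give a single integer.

Answer: 24

Derivation:
Step 1: +3 fires, +1 burnt (F count now 3)
Step 2: +4 fires, +3 burnt (F count now 4)
Step 3: +5 fires, +4 burnt (F count now 5)
Step 4: +4 fires, +5 burnt (F count now 4)
Step 5: +4 fires, +4 burnt (F count now 4)
Step 6: +3 fires, +4 burnt (F count now 3)
Step 7: +1 fires, +3 burnt (F count now 1)
Step 8: +0 fires, +1 burnt (F count now 0)
Fire out after step 8
Initially T: 25, now '.': 29
Total burnt (originally-T cells now '.'): 24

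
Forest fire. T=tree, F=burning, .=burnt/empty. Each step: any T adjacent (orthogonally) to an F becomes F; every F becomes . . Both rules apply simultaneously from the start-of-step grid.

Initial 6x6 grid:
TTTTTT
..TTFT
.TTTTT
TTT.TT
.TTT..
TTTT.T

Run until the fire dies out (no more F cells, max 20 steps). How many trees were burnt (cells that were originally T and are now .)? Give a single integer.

Answer: 26

Derivation:
Step 1: +4 fires, +1 burnt (F count now 4)
Step 2: +6 fires, +4 burnt (F count now 6)
Step 3: +3 fires, +6 burnt (F count now 3)
Step 4: +3 fires, +3 burnt (F count now 3)
Step 5: +3 fires, +3 burnt (F count now 3)
Step 6: +4 fires, +3 burnt (F count now 4)
Step 7: +2 fires, +4 burnt (F count now 2)
Step 8: +1 fires, +2 burnt (F count now 1)
Step 9: +0 fires, +1 burnt (F count now 0)
Fire out after step 9
Initially T: 27, now '.': 35
Total burnt (originally-T cells now '.'): 26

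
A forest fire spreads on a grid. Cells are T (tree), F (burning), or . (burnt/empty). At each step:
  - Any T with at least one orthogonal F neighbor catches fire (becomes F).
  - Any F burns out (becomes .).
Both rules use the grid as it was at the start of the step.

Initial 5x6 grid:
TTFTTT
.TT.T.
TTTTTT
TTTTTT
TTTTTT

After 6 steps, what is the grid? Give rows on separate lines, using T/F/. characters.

Step 1: 3 trees catch fire, 1 burn out
  TF.FTT
  .TF.T.
  TTTTTT
  TTTTTT
  TTTTTT
Step 2: 4 trees catch fire, 3 burn out
  F...FT
  .F..T.
  TTFTTT
  TTTTTT
  TTTTTT
Step 3: 5 trees catch fire, 4 burn out
  .....F
  ....F.
  TF.FTT
  TTFTTT
  TTTTTT
Step 4: 5 trees catch fire, 5 burn out
  ......
  ......
  F...FT
  TF.FTT
  TTFTTT
Step 5: 5 trees catch fire, 5 burn out
  ......
  ......
  .....F
  F...FT
  TF.FTT
Step 6: 3 trees catch fire, 5 burn out
  ......
  ......
  ......
  .....F
  F...FT

......
......
......
.....F
F...FT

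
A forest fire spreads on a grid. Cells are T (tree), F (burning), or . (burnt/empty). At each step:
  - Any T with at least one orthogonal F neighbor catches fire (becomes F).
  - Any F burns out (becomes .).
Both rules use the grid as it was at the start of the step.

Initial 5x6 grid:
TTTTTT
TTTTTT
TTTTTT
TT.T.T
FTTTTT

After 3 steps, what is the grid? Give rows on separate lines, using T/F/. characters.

Step 1: 2 trees catch fire, 1 burn out
  TTTTTT
  TTTTTT
  TTTTTT
  FT.T.T
  .FTTTT
Step 2: 3 trees catch fire, 2 burn out
  TTTTTT
  TTTTTT
  FTTTTT
  .F.T.T
  ..FTTT
Step 3: 3 trees catch fire, 3 burn out
  TTTTTT
  FTTTTT
  .FTTTT
  ...T.T
  ...FTT

TTTTTT
FTTTTT
.FTTTT
...T.T
...FTT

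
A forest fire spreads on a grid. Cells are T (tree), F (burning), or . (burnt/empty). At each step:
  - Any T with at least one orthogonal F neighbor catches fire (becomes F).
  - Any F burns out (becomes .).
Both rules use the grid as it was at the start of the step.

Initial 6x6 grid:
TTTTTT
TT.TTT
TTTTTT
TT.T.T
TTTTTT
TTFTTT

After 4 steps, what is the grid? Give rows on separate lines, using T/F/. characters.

Step 1: 3 trees catch fire, 1 burn out
  TTTTTT
  TT.TTT
  TTTTTT
  TT.T.T
  TTFTTT
  TF.FTT
Step 2: 4 trees catch fire, 3 burn out
  TTTTTT
  TT.TTT
  TTTTTT
  TT.T.T
  TF.FTT
  F...FT
Step 3: 5 trees catch fire, 4 burn out
  TTTTTT
  TT.TTT
  TTTTTT
  TF.F.T
  F...FT
  .....F
Step 4: 4 trees catch fire, 5 burn out
  TTTTTT
  TT.TTT
  TFTFTT
  F....T
  .....F
  ......

TTTTTT
TT.TTT
TFTFTT
F....T
.....F
......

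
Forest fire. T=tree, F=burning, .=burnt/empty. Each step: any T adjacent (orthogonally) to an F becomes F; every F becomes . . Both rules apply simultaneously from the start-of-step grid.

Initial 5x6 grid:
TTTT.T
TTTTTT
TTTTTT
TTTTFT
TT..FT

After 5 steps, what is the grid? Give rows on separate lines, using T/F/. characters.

Step 1: 4 trees catch fire, 2 burn out
  TTTT.T
  TTTTTT
  TTTTFT
  TTTF.F
  TT...F
Step 2: 4 trees catch fire, 4 burn out
  TTTT.T
  TTTTFT
  TTTF.F
  TTF...
  TT....
Step 3: 4 trees catch fire, 4 burn out
  TTTT.T
  TTTF.F
  TTF...
  TF....
  TT....
Step 4: 6 trees catch fire, 4 burn out
  TTTF.F
  TTF...
  TF....
  F.....
  TF....
Step 5: 4 trees catch fire, 6 burn out
  TTF...
  TF....
  F.....
  ......
  F.....

TTF...
TF....
F.....
......
F.....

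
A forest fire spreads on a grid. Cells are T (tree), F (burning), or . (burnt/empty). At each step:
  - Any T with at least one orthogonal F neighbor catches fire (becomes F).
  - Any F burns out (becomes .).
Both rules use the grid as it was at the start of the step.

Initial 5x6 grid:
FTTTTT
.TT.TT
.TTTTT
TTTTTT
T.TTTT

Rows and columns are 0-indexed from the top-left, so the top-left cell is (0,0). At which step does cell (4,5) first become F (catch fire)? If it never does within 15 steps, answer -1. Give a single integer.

Step 1: cell (4,5)='T' (+1 fires, +1 burnt)
Step 2: cell (4,5)='T' (+2 fires, +1 burnt)
Step 3: cell (4,5)='T' (+3 fires, +2 burnt)
Step 4: cell (4,5)='T' (+3 fires, +3 burnt)
Step 5: cell (4,5)='T' (+5 fires, +3 burnt)
Step 6: cell (4,5)='T' (+5 fires, +5 burnt)
Step 7: cell (4,5)='T' (+3 fires, +5 burnt)
Step 8: cell (4,5)='T' (+2 fires, +3 burnt)
Step 9: cell (4,5)='F' (+1 fires, +2 burnt)
  -> target ignites at step 9
Step 10: cell (4,5)='.' (+0 fires, +1 burnt)
  fire out at step 10

9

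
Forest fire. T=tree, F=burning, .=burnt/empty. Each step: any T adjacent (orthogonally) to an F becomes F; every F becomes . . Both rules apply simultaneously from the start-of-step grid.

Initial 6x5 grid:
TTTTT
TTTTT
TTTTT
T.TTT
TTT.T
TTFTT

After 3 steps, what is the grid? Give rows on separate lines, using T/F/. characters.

Step 1: 3 trees catch fire, 1 burn out
  TTTTT
  TTTTT
  TTTTT
  T.TTT
  TTF.T
  TF.FT
Step 2: 4 trees catch fire, 3 burn out
  TTTTT
  TTTTT
  TTTTT
  T.FTT
  TF..T
  F...F
Step 3: 4 trees catch fire, 4 burn out
  TTTTT
  TTTTT
  TTFTT
  T..FT
  F...F
  .....

TTTTT
TTTTT
TTFTT
T..FT
F...F
.....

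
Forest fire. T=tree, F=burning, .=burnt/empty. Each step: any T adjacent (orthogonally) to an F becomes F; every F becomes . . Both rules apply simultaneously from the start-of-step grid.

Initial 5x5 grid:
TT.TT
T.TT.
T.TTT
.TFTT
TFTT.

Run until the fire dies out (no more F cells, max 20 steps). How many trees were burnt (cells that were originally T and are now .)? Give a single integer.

Answer: 13

Derivation:
Step 1: +5 fires, +2 burnt (F count now 5)
Step 2: +4 fires, +5 burnt (F count now 4)
Step 3: +2 fires, +4 burnt (F count now 2)
Step 4: +1 fires, +2 burnt (F count now 1)
Step 5: +1 fires, +1 burnt (F count now 1)
Step 6: +0 fires, +1 burnt (F count now 0)
Fire out after step 6
Initially T: 17, now '.': 21
Total burnt (originally-T cells now '.'): 13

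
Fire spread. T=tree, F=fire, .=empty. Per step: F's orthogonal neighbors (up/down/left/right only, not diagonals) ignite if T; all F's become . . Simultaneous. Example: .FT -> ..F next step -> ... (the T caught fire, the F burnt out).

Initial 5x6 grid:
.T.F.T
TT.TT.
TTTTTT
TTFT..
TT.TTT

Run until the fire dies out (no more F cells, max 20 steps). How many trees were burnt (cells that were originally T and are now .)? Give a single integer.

Step 1: +4 fires, +2 burnt (F count now 4)
Step 2: +6 fires, +4 burnt (F count now 6)
Step 3: +5 fires, +6 burnt (F count now 5)
Step 4: +4 fires, +5 burnt (F count now 4)
Step 5: +0 fires, +4 burnt (F count now 0)
Fire out after step 5
Initially T: 20, now '.': 29
Total burnt (originally-T cells now '.'): 19

Answer: 19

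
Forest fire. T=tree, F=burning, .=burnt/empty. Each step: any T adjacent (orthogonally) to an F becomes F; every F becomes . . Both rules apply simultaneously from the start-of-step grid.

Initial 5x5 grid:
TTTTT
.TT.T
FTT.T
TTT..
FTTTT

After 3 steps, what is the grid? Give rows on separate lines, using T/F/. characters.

Step 1: 3 trees catch fire, 2 burn out
  TTTTT
  .TT.T
  .FT.T
  FTT..
  .FTTT
Step 2: 4 trees catch fire, 3 burn out
  TTTTT
  .FT.T
  ..F.T
  .FT..
  ..FTT
Step 3: 4 trees catch fire, 4 burn out
  TFTTT
  ..F.T
  ....T
  ..F..
  ...FT

TFTTT
..F.T
....T
..F..
...FT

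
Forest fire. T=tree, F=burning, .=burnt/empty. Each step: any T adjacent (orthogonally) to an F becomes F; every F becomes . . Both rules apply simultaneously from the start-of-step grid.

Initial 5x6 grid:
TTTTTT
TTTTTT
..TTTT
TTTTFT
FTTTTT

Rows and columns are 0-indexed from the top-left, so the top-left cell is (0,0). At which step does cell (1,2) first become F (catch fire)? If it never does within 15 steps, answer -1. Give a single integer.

Step 1: cell (1,2)='T' (+6 fires, +2 burnt)
Step 2: cell (1,2)='T' (+8 fires, +6 burnt)
Step 3: cell (1,2)='T' (+4 fires, +8 burnt)
Step 4: cell (1,2)='F' (+3 fires, +4 burnt)
  -> target ignites at step 4
Step 5: cell (1,2)='.' (+2 fires, +3 burnt)
Step 6: cell (1,2)='.' (+2 fires, +2 burnt)
Step 7: cell (1,2)='.' (+1 fires, +2 burnt)
Step 8: cell (1,2)='.' (+0 fires, +1 burnt)
  fire out at step 8

4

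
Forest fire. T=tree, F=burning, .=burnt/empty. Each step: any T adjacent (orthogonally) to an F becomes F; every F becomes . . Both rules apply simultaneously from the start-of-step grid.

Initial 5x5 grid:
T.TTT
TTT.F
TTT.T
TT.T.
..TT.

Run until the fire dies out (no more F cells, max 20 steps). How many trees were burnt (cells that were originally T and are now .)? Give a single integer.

Step 1: +2 fires, +1 burnt (F count now 2)
Step 2: +1 fires, +2 burnt (F count now 1)
Step 3: +1 fires, +1 burnt (F count now 1)
Step 4: +1 fires, +1 burnt (F count now 1)
Step 5: +2 fires, +1 burnt (F count now 2)
Step 6: +2 fires, +2 burnt (F count now 2)
Step 7: +3 fires, +2 burnt (F count now 3)
Step 8: +1 fires, +3 burnt (F count now 1)
Step 9: +0 fires, +1 burnt (F count now 0)
Fire out after step 9
Initially T: 16, now '.': 22
Total burnt (originally-T cells now '.'): 13

Answer: 13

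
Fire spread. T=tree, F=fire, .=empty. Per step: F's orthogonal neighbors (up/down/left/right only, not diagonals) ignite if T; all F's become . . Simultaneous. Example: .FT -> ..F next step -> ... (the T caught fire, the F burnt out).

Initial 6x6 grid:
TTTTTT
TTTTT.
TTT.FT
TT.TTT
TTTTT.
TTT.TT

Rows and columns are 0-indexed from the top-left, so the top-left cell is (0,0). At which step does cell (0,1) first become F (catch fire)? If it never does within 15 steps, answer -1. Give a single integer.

Step 1: cell (0,1)='T' (+3 fires, +1 burnt)
Step 2: cell (0,1)='T' (+5 fires, +3 burnt)
Step 3: cell (0,1)='T' (+5 fires, +5 burnt)
Step 4: cell (0,1)='T' (+5 fires, +5 burnt)
Step 5: cell (0,1)='F' (+5 fires, +5 burnt)
  -> target ignites at step 5
Step 6: cell (0,1)='.' (+5 fires, +5 burnt)
Step 7: cell (0,1)='.' (+2 fires, +5 burnt)
Step 8: cell (0,1)='.' (+0 fires, +2 burnt)
  fire out at step 8

5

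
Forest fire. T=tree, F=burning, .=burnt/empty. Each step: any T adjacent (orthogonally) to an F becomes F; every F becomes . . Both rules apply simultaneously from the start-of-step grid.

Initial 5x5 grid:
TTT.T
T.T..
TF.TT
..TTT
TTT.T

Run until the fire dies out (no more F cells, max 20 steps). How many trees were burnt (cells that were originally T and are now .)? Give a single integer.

Answer: 6

Derivation:
Step 1: +1 fires, +1 burnt (F count now 1)
Step 2: +1 fires, +1 burnt (F count now 1)
Step 3: +1 fires, +1 burnt (F count now 1)
Step 4: +1 fires, +1 burnt (F count now 1)
Step 5: +1 fires, +1 burnt (F count now 1)
Step 6: +1 fires, +1 burnt (F count now 1)
Step 7: +0 fires, +1 burnt (F count now 0)
Fire out after step 7
Initially T: 16, now '.': 15
Total burnt (originally-T cells now '.'): 6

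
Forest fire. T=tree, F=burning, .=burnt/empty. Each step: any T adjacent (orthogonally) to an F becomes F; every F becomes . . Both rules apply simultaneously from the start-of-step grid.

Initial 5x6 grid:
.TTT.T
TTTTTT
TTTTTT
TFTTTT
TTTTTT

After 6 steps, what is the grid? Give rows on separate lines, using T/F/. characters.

Step 1: 4 trees catch fire, 1 burn out
  .TTT.T
  TTTTTT
  TFTTTT
  F.FTTT
  TFTTTT
Step 2: 6 trees catch fire, 4 burn out
  .TTT.T
  TFTTTT
  F.FTTT
  ...FTT
  F.FTTT
Step 3: 6 trees catch fire, 6 burn out
  .FTT.T
  F.FTTT
  ...FTT
  ....FT
  ...FTT
Step 4: 5 trees catch fire, 6 burn out
  ..FT.T
  ...FTT
  ....FT
  .....F
  ....FT
Step 5: 4 trees catch fire, 5 burn out
  ...F.T
  ....FT
  .....F
  ......
  .....F
Step 6: 1 trees catch fire, 4 burn out
  .....T
  .....F
  ......
  ......
  ......

.....T
.....F
......
......
......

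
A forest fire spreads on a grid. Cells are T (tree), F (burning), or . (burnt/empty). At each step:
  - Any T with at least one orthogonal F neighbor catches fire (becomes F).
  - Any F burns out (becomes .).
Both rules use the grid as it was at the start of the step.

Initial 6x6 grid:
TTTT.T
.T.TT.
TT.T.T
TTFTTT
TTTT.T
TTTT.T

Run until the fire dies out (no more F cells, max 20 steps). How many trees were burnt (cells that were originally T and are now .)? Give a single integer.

Answer: 26

Derivation:
Step 1: +3 fires, +1 burnt (F count now 3)
Step 2: +7 fires, +3 burnt (F count now 7)
Step 3: +7 fires, +7 burnt (F count now 7)
Step 4: +6 fires, +7 burnt (F count now 6)
Step 5: +3 fires, +6 burnt (F count now 3)
Step 6: +0 fires, +3 burnt (F count now 0)
Fire out after step 6
Initially T: 27, now '.': 35
Total burnt (originally-T cells now '.'): 26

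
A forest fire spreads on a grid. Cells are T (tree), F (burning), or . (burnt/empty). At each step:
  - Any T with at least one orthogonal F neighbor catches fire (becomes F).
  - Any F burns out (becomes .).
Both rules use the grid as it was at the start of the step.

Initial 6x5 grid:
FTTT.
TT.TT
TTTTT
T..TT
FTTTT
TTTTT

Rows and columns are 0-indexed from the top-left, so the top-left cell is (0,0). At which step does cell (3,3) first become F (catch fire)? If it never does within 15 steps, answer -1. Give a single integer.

Step 1: cell (3,3)='T' (+5 fires, +2 burnt)
Step 2: cell (3,3)='T' (+5 fires, +5 burnt)
Step 3: cell (3,3)='T' (+4 fires, +5 burnt)
Step 4: cell (3,3)='F' (+5 fires, +4 burnt)
  -> target ignites at step 4
Step 5: cell (3,3)='.' (+4 fires, +5 burnt)
Step 6: cell (3,3)='.' (+1 fires, +4 burnt)
Step 7: cell (3,3)='.' (+0 fires, +1 burnt)
  fire out at step 7

4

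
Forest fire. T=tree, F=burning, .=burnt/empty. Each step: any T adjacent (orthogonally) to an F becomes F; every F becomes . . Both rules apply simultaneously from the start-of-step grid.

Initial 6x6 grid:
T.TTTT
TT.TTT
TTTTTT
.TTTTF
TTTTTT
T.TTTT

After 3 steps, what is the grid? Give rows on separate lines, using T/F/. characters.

Step 1: 3 trees catch fire, 1 burn out
  T.TTTT
  TT.TTT
  TTTTTF
  .TTTF.
  TTTTTF
  T.TTTT
Step 2: 5 trees catch fire, 3 burn out
  T.TTTT
  TT.TTF
  TTTTF.
  .TTF..
  TTTTF.
  T.TTTF
Step 3: 6 trees catch fire, 5 burn out
  T.TTTF
  TT.TF.
  TTTF..
  .TF...
  TTTF..
  T.TTF.

T.TTTF
TT.TF.
TTTF..
.TF...
TTTF..
T.TTF.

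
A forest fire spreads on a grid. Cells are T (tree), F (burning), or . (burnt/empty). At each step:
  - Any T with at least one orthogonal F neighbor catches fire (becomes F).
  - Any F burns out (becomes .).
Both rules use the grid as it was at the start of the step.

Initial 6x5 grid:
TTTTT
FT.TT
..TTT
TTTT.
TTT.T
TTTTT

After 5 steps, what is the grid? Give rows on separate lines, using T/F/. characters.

Step 1: 2 trees catch fire, 1 burn out
  FTTTT
  .F.TT
  ..TTT
  TTTT.
  TTT.T
  TTTTT
Step 2: 1 trees catch fire, 2 burn out
  .FTTT
  ...TT
  ..TTT
  TTTT.
  TTT.T
  TTTTT
Step 3: 1 trees catch fire, 1 burn out
  ..FTT
  ...TT
  ..TTT
  TTTT.
  TTT.T
  TTTTT
Step 4: 1 trees catch fire, 1 burn out
  ...FT
  ...TT
  ..TTT
  TTTT.
  TTT.T
  TTTTT
Step 5: 2 trees catch fire, 1 burn out
  ....F
  ...FT
  ..TTT
  TTTT.
  TTT.T
  TTTTT

....F
...FT
..TTT
TTTT.
TTT.T
TTTTT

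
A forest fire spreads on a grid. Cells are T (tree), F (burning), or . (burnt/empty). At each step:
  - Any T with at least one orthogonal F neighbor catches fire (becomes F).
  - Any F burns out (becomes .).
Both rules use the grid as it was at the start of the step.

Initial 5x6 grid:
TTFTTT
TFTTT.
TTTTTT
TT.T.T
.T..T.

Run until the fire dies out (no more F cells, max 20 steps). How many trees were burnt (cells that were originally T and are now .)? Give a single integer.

Step 1: +5 fires, +2 burnt (F count now 5)
Step 2: +6 fires, +5 burnt (F count now 6)
Step 3: +5 fires, +6 burnt (F count now 5)
Step 4: +2 fires, +5 burnt (F count now 2)
Step 5: +1 fires, +2 burnt (F count now 1)
Step 6: +1 fires, +1 burnt (F count now 1)
Step 7: +0 fires, +1 burnt (F count now 0)
Fire out after step 7
Initially T: 21, now '.': 29
Total burnt (originally-T cells now '.'): 20

Answer: 20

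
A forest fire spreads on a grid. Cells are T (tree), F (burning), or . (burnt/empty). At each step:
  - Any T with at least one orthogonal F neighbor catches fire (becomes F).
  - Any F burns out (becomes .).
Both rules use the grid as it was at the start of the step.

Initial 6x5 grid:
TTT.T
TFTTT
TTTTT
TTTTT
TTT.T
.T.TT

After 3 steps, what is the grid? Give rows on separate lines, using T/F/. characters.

Step 1: 4 trees catch fire, 1 burn out
  TFT.T
  F.FTT
  TFTTT
  TTTTT
  TTT.T
  .T.TT
Step 2: 6 trees catch fire, 4 burn out
  F.F.T
  ...FT
  F.FTT
  TFTTT
  TTT.T
  .T.TT
Step 3: 5 trees catch fire, 6 burn out
  ....T
  ....F
  ...FT
  F.FTT
  TFT.T
  .T.TT

....T
....F
...FT
F.FTT
TFT.T
.T.TT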